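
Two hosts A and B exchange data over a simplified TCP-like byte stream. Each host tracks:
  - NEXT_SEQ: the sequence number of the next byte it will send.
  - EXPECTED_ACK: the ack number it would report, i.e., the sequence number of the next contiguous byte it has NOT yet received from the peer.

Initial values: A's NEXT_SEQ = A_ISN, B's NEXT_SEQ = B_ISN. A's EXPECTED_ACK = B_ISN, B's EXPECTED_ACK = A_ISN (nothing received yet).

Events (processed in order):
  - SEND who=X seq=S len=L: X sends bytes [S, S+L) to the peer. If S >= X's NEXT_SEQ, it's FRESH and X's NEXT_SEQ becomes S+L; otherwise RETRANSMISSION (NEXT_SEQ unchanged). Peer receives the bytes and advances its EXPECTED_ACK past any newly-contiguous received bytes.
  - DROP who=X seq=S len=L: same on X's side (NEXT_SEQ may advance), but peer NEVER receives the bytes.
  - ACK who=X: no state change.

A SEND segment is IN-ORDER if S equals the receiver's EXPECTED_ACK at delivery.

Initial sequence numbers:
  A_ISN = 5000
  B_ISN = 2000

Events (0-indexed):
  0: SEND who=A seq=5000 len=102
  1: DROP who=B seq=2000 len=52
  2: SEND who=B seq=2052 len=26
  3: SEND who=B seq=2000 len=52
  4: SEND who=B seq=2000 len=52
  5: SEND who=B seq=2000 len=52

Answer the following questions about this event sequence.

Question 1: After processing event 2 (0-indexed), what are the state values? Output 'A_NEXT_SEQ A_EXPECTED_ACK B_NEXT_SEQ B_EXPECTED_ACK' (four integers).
After event 0: A_seq=5102 A_ack=2000 B_seq=2000 B_ack=5102
After event 1: A_seq=5102 A_ack=2000 B_seq=2052 B_ack=5102
After event 2: A_seq=5102 A_ack=2000 B_seq=2078 B_ack=5102

5102 2000 2078 5102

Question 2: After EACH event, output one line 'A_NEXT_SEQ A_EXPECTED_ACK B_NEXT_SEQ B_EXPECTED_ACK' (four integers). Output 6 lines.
5102 2000 2000 5102
5102 2000 2052 5102
5102 2000 2078 5102
5102 2078 2078 5102
5102 2078 2078 5102
5102 2078 2078 5102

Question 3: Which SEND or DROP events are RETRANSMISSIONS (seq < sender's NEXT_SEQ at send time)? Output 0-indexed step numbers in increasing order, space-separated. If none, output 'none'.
Step 0: SEND seq=5000 -> fresh
Step 1: DROP seq=2000 -> fresh
Step 2: SEND seq=2052 -> fresh
Step 3: SEND seq=2000 -> retransmit
Step 4: SEND seq=2000 -> retransmit
Step 5: SEND seq=2000 -> retransmit

Answer: 3 4 5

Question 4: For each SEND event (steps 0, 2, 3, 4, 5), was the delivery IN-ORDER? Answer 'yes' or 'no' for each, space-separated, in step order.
Answer: yes no yes no no

Derivation:
Step 0: SEND seq=5000 -> in-order
Step 2: SEND seq=2052 -> out-of-order
Step 3: SEND seq=2000 -> in-order
Step 4: SEND seq=2000 -> out-of-order
Step 5: SEND seq=2000 -> out-of-order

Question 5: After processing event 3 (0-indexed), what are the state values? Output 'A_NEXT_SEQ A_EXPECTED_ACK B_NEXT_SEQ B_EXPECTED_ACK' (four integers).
After event 0: A_seq=5102 A_ack=2000 B_seq=2000 B_ack=5102
After event 1: A_seq=5102 A_ack=2000 B_seq=2052 B_ack=5102
After event 2: A_seq=5102 A_ack=2000 B_seq=2078 B_ack=5102
After event 3: A_seq=5102 A_ack=2078 B_seq=2078 B_ack=5102

5102 2078 2078 5102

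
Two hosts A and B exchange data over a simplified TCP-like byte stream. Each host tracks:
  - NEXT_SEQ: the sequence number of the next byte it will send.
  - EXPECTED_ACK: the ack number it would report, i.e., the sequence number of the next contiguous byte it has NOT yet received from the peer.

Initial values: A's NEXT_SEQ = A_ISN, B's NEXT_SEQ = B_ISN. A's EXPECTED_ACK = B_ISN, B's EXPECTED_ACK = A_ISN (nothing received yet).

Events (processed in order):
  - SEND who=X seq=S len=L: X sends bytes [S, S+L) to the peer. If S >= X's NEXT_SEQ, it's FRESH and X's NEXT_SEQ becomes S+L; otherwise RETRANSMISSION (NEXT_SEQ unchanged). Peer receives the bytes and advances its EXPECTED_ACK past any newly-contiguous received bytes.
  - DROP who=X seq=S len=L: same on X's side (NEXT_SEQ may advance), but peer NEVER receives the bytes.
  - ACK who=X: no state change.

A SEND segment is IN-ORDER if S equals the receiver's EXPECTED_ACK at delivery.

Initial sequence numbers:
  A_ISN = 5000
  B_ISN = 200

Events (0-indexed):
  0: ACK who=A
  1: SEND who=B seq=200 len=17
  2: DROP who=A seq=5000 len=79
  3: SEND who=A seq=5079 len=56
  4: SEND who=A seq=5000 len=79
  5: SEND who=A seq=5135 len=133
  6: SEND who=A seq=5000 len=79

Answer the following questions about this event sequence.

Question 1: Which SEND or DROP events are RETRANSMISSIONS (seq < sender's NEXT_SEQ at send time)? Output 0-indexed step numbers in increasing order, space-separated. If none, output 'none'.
Answer: 4 6

Derivation:
Step 1: SEND seq=200 -> fresh
Step 2: DROP seq=5000 -> fresh
Step 3: SEND seq=5079 -> fresh
Step 4: SEND seq=5000 -> retransmit
Step 5: SEND seq=5135 -> fresh
Step 6: SEND seq=5000 -> retransmit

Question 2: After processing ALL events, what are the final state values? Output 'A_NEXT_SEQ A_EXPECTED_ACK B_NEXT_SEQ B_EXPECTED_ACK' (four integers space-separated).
After event 0: A_seq=5000 A_ack=200 B_seq=200 B_ack=5000
After event 1: A_seq=5000 A_ack=217 B_seq=217 B_ack=5000
After event 2: A_seq=5079 A_ack=217 B_seq=217 B_ack=5000
After event 3: A_seq=5135 A_ack=217 B_seq=217 B_ack=5000
After event 4: A_seq=5135 A_ack=217 B_seq=217 B_ack=5135
After event 5: A_seq=5268 A_ack=217 B_seq=217 B_ack=5268
After event 6: A_seq=5268 A_ack=217 B_seq=217 B_ack=5268

Answer: 5268 217 217 5268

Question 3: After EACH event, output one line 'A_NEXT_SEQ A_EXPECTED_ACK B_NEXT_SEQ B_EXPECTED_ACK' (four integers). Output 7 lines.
5000 200 200 5000
5000 217 217 5000
5079 217 217 5000
5135 217 217 5000
5135 217 217 5135
5268 217 217 5268
5268 217 217 5268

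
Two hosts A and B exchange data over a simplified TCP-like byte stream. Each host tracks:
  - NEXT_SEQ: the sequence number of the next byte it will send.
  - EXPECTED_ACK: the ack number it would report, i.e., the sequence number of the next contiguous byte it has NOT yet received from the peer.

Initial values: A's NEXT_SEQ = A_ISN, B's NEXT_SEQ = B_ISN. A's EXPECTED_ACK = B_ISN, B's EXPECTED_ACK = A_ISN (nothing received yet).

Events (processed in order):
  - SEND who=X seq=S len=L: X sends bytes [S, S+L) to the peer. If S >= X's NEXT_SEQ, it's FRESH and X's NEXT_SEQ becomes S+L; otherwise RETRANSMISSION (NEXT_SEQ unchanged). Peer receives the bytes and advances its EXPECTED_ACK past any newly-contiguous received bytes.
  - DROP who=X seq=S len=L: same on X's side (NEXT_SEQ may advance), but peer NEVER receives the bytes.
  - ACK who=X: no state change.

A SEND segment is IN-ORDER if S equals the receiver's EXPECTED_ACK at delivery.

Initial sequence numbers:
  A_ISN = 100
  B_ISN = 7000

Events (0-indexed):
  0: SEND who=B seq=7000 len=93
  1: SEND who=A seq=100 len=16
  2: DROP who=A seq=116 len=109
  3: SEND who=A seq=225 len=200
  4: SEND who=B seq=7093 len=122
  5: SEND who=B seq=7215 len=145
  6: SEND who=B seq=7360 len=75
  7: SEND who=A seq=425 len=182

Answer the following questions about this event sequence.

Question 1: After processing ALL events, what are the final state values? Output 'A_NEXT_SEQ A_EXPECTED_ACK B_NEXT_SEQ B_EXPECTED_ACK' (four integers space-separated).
Answer: 607 7435 7435 116

Derivation:
After event 0: A_seq=100 A_ack=7093 B_seq=7093 B_ack=100
After event 1: A_seq=116 A_ack=7093 B_seq=7093 B_ack=116
After event 2: A_seq=225 A_ack=7093 B_seq=7093 B_ack=116
After event 3: A_seq=425 A_ack=7093 B_seq=7093 B_ack=116
After event 4: A_seq=425 A_ack=7215 B_seq=7215 B_ack=116
After event 5: A_seq=425 A_ack=7360 B_seq=7360 B_ack=116
After event 6: A_seq=425 A_ack=7435 B_seq=7435 B_ack=116
After event 7: A_seq=607 A_ack=7435 B_seq=7435 B_ack=116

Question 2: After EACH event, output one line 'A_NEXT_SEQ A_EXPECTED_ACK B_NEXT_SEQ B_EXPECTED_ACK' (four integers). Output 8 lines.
100 7093 7093 100
116 7093 7093 116
225 7093 7093 116
425 7093 7093 116
425 7215 7215 116
425 7360 7360 116
425 7435 7435 116
607 7435 7435 116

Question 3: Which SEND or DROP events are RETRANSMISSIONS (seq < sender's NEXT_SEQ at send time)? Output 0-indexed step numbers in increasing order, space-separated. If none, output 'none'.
Answer: none

Derivation:
Step 0: SEND seq=7000 -> fresh
Step 1: SEND seq=100 -> fresh
Step 2: DROP seq=116 -> fresh
Step 3: SEND seq=225 -> fresh
Step 4: SEND seq=7093 -> fresh
Step 5: SEND seq=7215 -> fresh
Step 6: SEND seq=7360 -> fresh
Step 7: SEND seq=425 -> fresh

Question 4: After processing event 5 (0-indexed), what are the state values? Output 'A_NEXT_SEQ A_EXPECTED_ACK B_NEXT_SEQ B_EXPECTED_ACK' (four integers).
After event 0: A_seq=100 A_ack=7093 B_seq=7093 B_ack=100
After event 1: A_seq=116 A_ack=7093 B_seq=7093 B_ack=116
After event 2: A_seq=225 A_ack=7093 B_seq=7093 B_ack=116
After event 3: A_seq=425 A_ack=7093 B_seq=7093 B_ack=116
After event 4: A_seq=425 A_ack=7215 B_seq=7215 B_ack=116
After event 5: A_seq=425 A_ack=7360 B_seq=7360 B_ack=116

425 7360 7360 116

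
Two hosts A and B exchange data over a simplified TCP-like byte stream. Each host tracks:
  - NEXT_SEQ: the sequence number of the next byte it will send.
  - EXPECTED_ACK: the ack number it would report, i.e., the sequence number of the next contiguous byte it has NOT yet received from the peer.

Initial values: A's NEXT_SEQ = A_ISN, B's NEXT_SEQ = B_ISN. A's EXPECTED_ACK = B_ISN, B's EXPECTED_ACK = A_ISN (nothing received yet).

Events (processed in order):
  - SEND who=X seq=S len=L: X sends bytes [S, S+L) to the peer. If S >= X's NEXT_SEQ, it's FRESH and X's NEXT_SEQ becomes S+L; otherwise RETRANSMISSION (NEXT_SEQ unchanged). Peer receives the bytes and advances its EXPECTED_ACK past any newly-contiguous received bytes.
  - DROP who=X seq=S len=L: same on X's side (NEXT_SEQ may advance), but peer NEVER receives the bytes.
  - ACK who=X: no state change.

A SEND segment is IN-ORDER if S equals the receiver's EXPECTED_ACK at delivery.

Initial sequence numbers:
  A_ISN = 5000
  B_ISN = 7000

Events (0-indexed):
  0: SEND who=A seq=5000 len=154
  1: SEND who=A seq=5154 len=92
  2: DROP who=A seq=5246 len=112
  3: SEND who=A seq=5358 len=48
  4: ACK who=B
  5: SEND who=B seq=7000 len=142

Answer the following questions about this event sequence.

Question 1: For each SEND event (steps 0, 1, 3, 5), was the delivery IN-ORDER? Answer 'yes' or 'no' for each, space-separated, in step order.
Step 0: SEND seq=5000 -> in-order
Step 1: SEND seq=5154 -> in-order
Step 3: SEND seq=5358 -> out-of-order
Step 5: SEND seq=7000 -> in-order

Answer: yes yes no yes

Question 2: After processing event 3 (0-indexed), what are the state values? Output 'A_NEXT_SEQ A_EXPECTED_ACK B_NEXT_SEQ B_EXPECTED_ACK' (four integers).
After event 0: A_seq=5154 A_ack=7000 B_seq=7000 B_ack=5154
After event 1: A_seq=5246 A_ack=7000 B_seq=7000 B_ack=5246
After event 2: A_seq=5358 A_ack=7000 B_seq=7000 B_ack=5246
After event 3: A_seq=5406 A_ack=7000 B_seq=7000 B_ack=5246

5406 7000 7000 5246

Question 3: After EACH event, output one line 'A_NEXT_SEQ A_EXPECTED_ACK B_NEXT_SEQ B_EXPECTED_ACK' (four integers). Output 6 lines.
5154 7000 7000 5154
5246 7000 7000 5246
5358 7000 7000 5246
5406 7000 7000 5246
5406 7000 7000 5246
5406 7142 7142 5246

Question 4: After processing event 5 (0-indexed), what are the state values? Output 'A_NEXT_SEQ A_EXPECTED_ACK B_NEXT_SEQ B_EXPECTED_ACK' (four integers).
After event 0: A_seq=5154 A_ack=7000 B_seq=7000 B_ack=5154
After event 1: A_seq=5246 A_ack=7000 B_seq=7000 B_ack=5246
After event 2: A_seq=5358 A_ack=7000 B_seq=7000 B_ack=5246
After event 3: A_seq=5406 A_ack=7000 B_seq=7000 B_ack=5246
After event 4: A_seq=5406 A_ack=7000 B_seq=7000 B_ack=5246
After event 5: A_seq=5406 A_ack=7142 B_seq=7142 B_ack=5246

5406 7142 7142 5246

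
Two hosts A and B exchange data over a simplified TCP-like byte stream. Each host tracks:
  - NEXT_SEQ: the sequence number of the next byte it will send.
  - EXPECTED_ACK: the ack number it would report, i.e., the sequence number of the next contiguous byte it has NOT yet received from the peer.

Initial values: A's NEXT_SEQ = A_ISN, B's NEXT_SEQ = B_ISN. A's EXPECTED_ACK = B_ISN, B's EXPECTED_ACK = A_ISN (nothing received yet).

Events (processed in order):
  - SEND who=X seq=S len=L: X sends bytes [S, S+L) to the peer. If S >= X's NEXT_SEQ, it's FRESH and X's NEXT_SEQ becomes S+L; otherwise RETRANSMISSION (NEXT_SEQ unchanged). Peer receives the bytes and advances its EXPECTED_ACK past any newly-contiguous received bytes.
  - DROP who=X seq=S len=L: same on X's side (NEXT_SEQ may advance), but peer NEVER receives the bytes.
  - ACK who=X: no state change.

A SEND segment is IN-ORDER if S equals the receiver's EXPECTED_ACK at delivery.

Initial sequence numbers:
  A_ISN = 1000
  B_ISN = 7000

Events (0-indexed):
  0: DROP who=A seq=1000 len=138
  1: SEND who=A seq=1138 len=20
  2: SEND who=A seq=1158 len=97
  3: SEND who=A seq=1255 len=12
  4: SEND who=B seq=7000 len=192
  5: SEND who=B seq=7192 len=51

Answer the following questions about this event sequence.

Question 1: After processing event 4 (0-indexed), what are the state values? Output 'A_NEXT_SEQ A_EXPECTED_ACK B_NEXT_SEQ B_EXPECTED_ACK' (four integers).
After event 0: A_seq=1138 A_ack=7000 B_seq=7000 B_ack=1000
After event 1: A_seq=1158 A_ack=7000 B_seq=7000 B_ack=1000
After event 2: A_seq=1255 A_ack=7000 B_seq=7000 B_ack=1000
After event 3: A_seq=1267 A_ack=7000 B_seq=7000 B_ack=1000
After event 4: A_seq=1267 A_ack=7192 B_seq=7192 B_ack=1000

1267 7192 7192 1000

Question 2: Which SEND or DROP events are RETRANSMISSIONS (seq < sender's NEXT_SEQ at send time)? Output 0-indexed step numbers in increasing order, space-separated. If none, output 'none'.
Step 0: DROP seq=1000 -> fresh
Step 1: SEND seq=1138 -> fresh
Step 2: SEND seq=1158 -> fresh
Step 3: SEND seq=1255 -> fresh
Step 4: SEND seq=7000 -> fresh
Step 5: SEND seq=7192 -> fresh

Answer: none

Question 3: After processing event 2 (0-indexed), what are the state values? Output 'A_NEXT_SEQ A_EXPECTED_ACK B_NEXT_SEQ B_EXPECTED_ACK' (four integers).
After event 0: A_seq=1138 A_ack=7000 B_seq=7000 B_ack=1000
After event 1: A_seq=1158 A_ack=7000 B_seq=7000 B_ack=1000
After event 2: A_seq=1255 A_ack=7000 B_seq=7000 B_ack=1000

1255 7000 7000 1000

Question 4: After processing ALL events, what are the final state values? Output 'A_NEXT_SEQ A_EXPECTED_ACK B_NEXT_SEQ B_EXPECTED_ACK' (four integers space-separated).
After event 0: A_seq=1138 A_ack=7000 B_seq=7000 B_ack=1000
After event 1: A_seq=1158 A_ack=7000 B_seq=7000 B_ack=1000
After event 2: A_seq=1255 A_ack=7000 B_seq=7000 B_ack=1000
After event 3: A_seq=1267 A_ack=7000 B_seq=7000 B_ack=1000
After event 4: A_seq=1267 A_ack=7192 B_seq=7192 B_ack=1000
After event 5: A_seq=1267 A_ack=7243 B_seq=7243 B_ack=1000

Answer: 1267 7243 7243 1000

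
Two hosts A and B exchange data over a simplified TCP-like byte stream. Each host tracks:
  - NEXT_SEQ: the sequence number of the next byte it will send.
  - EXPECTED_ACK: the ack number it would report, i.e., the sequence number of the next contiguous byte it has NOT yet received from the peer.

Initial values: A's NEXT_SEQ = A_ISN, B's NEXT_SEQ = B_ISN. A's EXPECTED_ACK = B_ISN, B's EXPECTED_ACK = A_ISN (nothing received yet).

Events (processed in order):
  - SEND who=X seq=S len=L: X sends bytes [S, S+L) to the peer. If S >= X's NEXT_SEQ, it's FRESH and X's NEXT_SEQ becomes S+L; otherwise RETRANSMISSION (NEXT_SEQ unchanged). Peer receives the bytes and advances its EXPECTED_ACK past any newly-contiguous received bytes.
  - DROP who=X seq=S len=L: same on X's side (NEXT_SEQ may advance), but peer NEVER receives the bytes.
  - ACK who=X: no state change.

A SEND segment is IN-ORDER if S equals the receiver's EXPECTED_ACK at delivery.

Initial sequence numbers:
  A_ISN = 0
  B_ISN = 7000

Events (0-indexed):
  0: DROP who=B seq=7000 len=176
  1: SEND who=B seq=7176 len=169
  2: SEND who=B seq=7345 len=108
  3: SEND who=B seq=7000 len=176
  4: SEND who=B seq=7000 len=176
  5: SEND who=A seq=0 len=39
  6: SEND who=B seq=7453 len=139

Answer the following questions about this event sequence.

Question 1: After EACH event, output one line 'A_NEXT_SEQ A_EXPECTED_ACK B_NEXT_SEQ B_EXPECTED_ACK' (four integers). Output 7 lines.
0 7000 7176 0
0 7000 7345 0
0 7000 7453 0
0 7453 7453 0
0 7453 7453 0
39 7453 7453 39
39 7592 7592 39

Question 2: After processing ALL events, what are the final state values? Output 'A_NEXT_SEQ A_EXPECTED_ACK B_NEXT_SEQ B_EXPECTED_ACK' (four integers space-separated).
Answer: 39 7592 7592 39

Derivation:
After event 0: A_seq=0 A_ack=7000 B_seq=7176 B_ack=0
After event 1: A_seq=0 A_ack=7000 B_seq=7345 B_ack=0
After event 2: A_seq=0 A_ack=7000 B_seq=7453 B_ack=0
After event 3: A_seq=0 A_ack=7453 B_seq=7453 B_ack=0
After event 4: A_seq=0 A_ack=7453 B_seq=7453 B_ack=0
After event 5: A_seq=39 A_ack=7453 B_seq=7453 B_ack=39
After event 6: A_seq=39 A_ack=7592 B_seq=7592 B_ack=39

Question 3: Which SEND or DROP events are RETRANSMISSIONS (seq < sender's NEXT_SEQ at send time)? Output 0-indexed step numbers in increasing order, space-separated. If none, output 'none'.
Step 0: DROP seq=7000 -> fresh
Step 1: SEND seq=7176 -> fresh
Step 2: SEND seq=7345 -> fresh
Step 3: SEND seq=7000 -> retransmit
Step 4: SEND seq=7000 -> retransmit
Step 5: SEND seq=0 -> fresh
Step 6: SEND seq=7453 -> fresh

Answer: 3 4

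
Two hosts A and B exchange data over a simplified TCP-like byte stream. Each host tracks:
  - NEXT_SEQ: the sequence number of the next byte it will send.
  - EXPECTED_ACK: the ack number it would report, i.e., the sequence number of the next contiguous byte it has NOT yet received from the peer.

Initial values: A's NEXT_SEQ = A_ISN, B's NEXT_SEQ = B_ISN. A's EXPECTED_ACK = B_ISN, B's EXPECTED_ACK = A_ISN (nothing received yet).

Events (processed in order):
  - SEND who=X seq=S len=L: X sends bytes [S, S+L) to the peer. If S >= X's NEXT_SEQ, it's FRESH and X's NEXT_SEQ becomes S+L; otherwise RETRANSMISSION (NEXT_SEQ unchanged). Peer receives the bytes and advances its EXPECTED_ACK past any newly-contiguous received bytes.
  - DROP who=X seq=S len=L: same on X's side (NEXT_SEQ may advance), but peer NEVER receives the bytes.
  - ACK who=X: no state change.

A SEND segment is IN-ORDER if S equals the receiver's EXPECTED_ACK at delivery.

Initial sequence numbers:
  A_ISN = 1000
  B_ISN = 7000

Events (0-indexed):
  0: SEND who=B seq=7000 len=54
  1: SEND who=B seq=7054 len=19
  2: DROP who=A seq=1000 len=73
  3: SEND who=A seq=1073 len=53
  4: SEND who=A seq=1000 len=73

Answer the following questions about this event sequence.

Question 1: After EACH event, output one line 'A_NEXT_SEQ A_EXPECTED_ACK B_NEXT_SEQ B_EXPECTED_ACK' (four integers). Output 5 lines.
1000 7054 7054 1000
1000 7073 7073 1000
1073 7073 7073 1000
1126 7073 7073 1000
1126 7073 7073 1126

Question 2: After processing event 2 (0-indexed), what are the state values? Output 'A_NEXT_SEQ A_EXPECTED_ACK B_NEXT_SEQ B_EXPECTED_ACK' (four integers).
After event 0: A_seq=1000 A_ack=7054 B_seq=7054 B_ack=1000
After event 1: A_seq=1000 A_ack=7073 B_seq=7073 B_ack=1000
After event 2: A_seq=1073 A_ack=7073 B_seq=7073 B_ack=1000

1073 7073 7073 1000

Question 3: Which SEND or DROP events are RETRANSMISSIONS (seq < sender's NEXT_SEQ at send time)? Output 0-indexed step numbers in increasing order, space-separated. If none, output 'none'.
Answer: 4

Derivation:
Step 0: SEND seq=7000 -> fresh
Step 1: SEND seq=7054 -> fresh
Step 2: DROP seq=1000 -> fresh
Step 3: SEND seq=1073 -> fresh
Step 4: SEND seq=1000 -> retransmit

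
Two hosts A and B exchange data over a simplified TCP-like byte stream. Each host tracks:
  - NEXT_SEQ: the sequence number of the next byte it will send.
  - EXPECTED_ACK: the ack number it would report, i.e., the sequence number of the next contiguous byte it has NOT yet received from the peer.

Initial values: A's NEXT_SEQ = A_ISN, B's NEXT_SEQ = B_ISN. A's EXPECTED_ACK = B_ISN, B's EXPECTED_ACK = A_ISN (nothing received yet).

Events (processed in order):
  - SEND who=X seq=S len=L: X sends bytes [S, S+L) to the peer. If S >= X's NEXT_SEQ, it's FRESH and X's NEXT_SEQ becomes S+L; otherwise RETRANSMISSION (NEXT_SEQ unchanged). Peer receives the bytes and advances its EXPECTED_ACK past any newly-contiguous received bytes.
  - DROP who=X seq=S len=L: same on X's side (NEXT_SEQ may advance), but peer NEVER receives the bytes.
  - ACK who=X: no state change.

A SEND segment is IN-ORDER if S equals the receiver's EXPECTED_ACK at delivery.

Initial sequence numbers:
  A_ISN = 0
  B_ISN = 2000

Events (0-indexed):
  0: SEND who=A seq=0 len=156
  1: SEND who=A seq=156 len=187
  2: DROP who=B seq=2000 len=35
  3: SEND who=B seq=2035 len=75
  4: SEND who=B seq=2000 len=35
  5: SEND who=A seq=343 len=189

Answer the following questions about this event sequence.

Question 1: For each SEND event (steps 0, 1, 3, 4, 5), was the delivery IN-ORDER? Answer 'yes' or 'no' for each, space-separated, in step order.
Answer: yes yes no yes yes

Derivation:
Step 0: SEND seq=0 -> in-order
Step 1: SEND seq=156 -> in-order
Step 3: SEND seq=2035 -> out-of-order
Step 4: SEND seq=2000 -> in-order
Step 5: SEND seq=343 -> in-order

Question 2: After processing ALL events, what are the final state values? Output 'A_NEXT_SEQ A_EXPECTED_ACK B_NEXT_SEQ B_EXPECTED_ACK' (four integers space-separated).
After event 0: A_seq=156 A_ack=2000 B_seq=2000 B_ack=156
After event 1: A_seq=343 A_ack=2000 B_seq=2000 B_ack=343
After event 2: A_seq=343 A_ack=2000 B_seq=2035 B_ack=343
After event 3: A_seq=343 A_ack=2000 B_seq=2110 B_ack=343
After event 4: A_seq=343 A_ack=2110 B_seq=2110 B_ack=343
After event 5: A_seq=532 A_ack=2110 B_seq=2110 B_ack=532

Answer: 532 2110 2110 532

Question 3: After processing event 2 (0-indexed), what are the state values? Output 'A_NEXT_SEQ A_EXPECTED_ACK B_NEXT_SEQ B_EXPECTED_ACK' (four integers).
After event 0: A_seq=156 A_ack=2000 B_seq=2000 B_ack=156
After event 1: A_seq=343 A_ack=2000 B_seq=2000 B_ack=343
After event 2: A_seq=343 A_ack=2000 B_seq=2035 B_ack=343

343 2000 2035 343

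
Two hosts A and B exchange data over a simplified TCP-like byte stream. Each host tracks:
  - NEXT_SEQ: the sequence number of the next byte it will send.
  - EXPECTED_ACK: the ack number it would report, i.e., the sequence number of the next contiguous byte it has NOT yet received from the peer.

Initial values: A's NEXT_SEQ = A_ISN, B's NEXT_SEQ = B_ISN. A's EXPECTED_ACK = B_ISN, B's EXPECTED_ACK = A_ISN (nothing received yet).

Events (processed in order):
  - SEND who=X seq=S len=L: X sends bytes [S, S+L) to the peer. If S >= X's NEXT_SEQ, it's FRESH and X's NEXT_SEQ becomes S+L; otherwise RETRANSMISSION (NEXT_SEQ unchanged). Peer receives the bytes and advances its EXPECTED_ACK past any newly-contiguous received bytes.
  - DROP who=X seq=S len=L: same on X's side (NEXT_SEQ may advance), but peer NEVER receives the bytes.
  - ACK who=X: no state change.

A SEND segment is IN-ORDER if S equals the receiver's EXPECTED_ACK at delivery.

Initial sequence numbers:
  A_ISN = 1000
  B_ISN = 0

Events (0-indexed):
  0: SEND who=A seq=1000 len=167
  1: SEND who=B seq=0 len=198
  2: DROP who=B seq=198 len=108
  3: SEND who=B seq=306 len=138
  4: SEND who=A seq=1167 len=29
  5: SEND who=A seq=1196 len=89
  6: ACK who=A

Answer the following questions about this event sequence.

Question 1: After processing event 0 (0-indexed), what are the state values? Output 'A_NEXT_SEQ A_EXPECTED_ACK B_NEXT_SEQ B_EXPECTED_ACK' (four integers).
After event 0: A_seq=1167 A_ack=0 B_seq=0 B_ack=1167

1167 0 0 1167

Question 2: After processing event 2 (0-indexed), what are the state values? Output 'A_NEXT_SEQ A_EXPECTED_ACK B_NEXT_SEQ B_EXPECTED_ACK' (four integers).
After event 0: A_seq=1167 A_ack=0 B_seq=0 B_ack=1167
After event 1: A_seq=1167 A_ack=198 B_seq=198 B_ack=1167
After event 2: A_seq=1167 A_ack=198 B_seq=306 B_ack=1167

1167 198 306 1167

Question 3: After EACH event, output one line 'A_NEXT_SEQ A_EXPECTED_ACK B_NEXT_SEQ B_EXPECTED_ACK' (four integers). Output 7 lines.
1167 0 0 1167
1167 198 198 1167
1167 198 306 1167
1167 198 444 1167
1196 198 444 1196
1285 198 444 1285
1285 198 444 1285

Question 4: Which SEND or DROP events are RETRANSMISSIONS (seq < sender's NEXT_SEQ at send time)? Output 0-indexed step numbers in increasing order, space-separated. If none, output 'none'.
Step 0: SEND seq=1000 -> fresh
Step 1: SEND seq=0 -> fresh
Step 2: DROP seq=198 -> fresh
Step 3: SEND seq=306 -> fresh
Step 4: SEND seq=1167 -> fresh
Step 5: SEND seq=1196 -> fresh

Answer: none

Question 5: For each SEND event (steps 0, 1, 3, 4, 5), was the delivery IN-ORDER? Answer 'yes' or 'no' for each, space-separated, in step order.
Answer: yes yes no yes yes

Derivation:
Step 0: SEND seq=1000 -> in-order
Step 1: SEND seq=0 -> in-order
Step 3: SEND seq=306 -> out-of-order
Step 4: SEND seq=1167 -> in-order
Step 5: SEND seq=1196 -> in-order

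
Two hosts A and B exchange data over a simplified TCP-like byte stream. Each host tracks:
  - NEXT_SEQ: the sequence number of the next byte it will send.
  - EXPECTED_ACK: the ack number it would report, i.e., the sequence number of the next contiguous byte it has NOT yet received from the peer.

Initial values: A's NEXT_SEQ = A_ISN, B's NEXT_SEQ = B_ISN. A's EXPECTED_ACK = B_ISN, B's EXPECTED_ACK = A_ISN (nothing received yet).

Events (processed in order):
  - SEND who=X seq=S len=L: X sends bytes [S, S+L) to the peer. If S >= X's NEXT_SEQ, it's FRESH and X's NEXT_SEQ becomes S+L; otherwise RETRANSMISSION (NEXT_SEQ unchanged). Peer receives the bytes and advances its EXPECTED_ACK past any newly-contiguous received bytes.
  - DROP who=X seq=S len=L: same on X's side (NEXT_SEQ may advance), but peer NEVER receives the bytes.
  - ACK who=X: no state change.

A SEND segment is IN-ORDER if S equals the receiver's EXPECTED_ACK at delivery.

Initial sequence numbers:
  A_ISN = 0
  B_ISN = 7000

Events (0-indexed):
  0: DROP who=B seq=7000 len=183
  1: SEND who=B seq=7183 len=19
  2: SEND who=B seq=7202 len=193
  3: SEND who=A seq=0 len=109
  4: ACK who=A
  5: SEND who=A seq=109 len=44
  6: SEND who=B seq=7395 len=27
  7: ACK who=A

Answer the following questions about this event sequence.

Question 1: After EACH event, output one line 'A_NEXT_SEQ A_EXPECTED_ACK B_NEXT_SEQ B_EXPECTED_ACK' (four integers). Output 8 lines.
0 7000 7183 0
0 7000 7202 0
0 7000 7395 0
109 7000 7395 109
109 7000 7395 109
153 7000 7395 153
153 7000 7422 153
153 7000 7422 153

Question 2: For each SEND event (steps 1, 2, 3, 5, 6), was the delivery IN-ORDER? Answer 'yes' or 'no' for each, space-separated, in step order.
Answer: no no yes yes no

Derivation:
Step 1: SEND seq=7183 -> out-of-order
Step 2: SEND seq=7202 -> out-of-order
Step 3: SEND seq=0 -> in-order
Step 5: SEND seq=109 -> in-order
Step 6: SEND seq=7395 -> out-of-order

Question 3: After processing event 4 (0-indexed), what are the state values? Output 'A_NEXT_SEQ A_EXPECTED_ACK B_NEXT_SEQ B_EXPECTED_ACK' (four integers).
After event 0: A_seq=0 A_ack=7000 B_seq=7183 B_ack=0
After event 1: A_seq=0 A_ack=7000 B_seq=7202 B_ack=0
After event 2: A_seq=0 A_ack=7000 B_seq=7395 B_ack=0
After event 3: A_seq=109 A_ack=7000 B_seq=7395 B_ack=109
After event 4: A_seq=109 A_ack=7000 B_seq=7395 B_ack=109

109 7000 7395 109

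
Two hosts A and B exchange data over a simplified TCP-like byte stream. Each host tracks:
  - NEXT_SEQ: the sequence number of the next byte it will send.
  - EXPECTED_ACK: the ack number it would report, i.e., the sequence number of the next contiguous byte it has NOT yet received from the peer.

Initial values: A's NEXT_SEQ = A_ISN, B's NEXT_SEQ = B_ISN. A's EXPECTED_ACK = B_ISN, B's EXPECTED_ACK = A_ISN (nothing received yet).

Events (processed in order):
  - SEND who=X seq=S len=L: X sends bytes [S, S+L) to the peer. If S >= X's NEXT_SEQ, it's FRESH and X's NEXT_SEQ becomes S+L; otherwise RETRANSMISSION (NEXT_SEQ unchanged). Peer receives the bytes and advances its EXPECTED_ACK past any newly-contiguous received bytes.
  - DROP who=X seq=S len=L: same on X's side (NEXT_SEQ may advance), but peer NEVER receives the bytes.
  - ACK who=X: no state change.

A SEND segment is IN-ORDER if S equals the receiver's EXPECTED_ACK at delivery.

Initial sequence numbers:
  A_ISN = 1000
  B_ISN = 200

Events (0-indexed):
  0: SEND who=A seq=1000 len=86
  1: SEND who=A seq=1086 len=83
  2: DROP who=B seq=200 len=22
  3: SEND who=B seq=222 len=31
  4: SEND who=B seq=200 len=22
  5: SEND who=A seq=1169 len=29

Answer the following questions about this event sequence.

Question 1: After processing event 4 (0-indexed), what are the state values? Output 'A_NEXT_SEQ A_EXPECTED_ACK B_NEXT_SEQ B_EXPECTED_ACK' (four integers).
After event 0: A_seq=1086 A_ack=200 B_seq=200 B_ack=1086
After event 1: A_seq=1169 A_ack=200 B_seq=200 B_ack=1169
After event 2: A_seq=1169 A_ack=200 B_seq=222 B_ack=1169
After event 3: A_seq=1169 A_ack=200 B_seq=253 B_ack=1169
After event 4: A_seq=1169 A_ack=253 B_seq=253 B_ack=1169

1169 253 253 1169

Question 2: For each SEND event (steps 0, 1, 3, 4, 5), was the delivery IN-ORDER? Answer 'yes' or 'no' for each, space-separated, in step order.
Step 0: SEND seq=1000 -> in-order
Step 1: SEND seq=1086 -> in-order
Step 3: SEND seq=222 -> out-of-order
Step 4: SEND seq=200 -> in-order
Step 5: SEND seq=1169 -> in-order

Answer: yes yes no yes yes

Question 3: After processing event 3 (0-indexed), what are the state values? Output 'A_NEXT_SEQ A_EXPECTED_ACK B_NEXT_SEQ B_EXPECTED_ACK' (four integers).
After event 0: A_seq=1086 A_ack=200 B_seq=200 B_ack=1086
After event 1: A_seq=1169 A_ack=200 B_seq=200 B_ack=1169
After event 2: A_seq=1169 A_ack=200 B_seq=222 B_ack=1169
After event 3: A_seq=1169 A_ack=200 B_seq=253 B_ack=1169

1169 200 253 1169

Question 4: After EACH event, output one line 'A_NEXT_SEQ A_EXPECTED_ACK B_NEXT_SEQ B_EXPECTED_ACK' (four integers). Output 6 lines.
1086 200 200 1086
1169 200 200 1169
1169 200 222 1169
1169 200 253 1169
1169 253 253 1169
1198 253 253 1198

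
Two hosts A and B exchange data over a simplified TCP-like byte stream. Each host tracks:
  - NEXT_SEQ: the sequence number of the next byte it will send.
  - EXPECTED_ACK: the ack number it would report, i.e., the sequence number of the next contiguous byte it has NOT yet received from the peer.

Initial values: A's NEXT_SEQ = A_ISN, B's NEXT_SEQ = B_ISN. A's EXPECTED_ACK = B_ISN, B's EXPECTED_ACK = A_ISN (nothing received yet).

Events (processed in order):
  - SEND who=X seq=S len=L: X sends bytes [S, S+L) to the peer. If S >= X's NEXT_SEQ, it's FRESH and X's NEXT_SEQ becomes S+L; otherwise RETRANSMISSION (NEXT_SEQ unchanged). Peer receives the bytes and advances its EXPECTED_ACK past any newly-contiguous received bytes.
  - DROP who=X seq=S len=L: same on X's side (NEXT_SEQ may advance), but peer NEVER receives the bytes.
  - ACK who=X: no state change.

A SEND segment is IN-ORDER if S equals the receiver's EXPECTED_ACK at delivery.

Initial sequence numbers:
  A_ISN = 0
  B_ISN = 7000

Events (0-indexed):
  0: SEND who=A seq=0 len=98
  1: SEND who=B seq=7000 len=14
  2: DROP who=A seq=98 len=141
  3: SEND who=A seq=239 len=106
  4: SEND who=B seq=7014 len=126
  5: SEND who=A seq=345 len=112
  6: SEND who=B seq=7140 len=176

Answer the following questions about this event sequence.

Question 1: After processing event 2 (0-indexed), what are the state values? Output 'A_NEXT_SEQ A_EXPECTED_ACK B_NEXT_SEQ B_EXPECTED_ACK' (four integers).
After event 0: A_seq=98 A_ack=7000 B_seq=7000 B_ack=98
After event 1: A_seq=98 A_ack=7014 B_seq=7014 B_ack=98
After event 2: A_seq=239 A_ack=7014 B_seq=7014 B_ack=98

239 7014 7014 98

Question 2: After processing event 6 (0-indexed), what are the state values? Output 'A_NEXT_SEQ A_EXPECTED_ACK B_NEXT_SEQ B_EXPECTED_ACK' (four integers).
After event 0: A_seq=98 A_ack=7000 B_seq=7000 B_ack=98
After event 1: A_seq=98 A_ack=7014 B_seq=7014 B_ack=98
After event 2: A_seq=239 A_ack=7014 B_seq=7014 B_ack=98
After event 3: A_seq=345 A_ack=7014 B_seq=7014 B_ack=98
After event 4: A_seq=345 A_ack=7140 B_seq=7140 B_ack=98
After event 5: A_seq=457 A_ack=7140 B_seq=7140 B_ack=98
After event 6: A_seq=457 A_ack=7316 B_seq=7316 B_ack=98

457 7316 7316 98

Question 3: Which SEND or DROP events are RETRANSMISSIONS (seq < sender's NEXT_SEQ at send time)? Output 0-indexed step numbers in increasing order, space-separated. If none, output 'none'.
Answer: none

Derivation:
Step 0: SEND seq=0 -> fresh
Step 1: SEND seq=7000 -> fresh
Step 2: DROP seq=98 -> fresh
Step 3: SEND seq=239 -> fresh
Step 4: SEND seq=7014 -> fresh
Step 5: SEND seq=345 -> fresh
Step 6: SEND seq=7140 -> fresh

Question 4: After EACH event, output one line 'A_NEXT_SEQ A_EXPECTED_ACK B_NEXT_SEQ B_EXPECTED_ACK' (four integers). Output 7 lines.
98 7000 7000 98
98 7014 7014 98
239 7014 7014 98
345 7014 7014 98
345 7140 7140 98
457 7140 7140 98
457 7316 7316 98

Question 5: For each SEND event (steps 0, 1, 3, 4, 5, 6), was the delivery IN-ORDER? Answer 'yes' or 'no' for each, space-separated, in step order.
Answer: yes yes no yes no yes

Derivation:
Step 0: SEND seq=0 -> in-order
Step 1: SEND seq=7000 -> in-order
Step 3: SEND seq=239 -> out-of-order
Step 4: SEND seq=7014 -> in-order
Step 5: SEND seq=345 -> out-of-order
Step 6: SEND seq=7140 -> in-order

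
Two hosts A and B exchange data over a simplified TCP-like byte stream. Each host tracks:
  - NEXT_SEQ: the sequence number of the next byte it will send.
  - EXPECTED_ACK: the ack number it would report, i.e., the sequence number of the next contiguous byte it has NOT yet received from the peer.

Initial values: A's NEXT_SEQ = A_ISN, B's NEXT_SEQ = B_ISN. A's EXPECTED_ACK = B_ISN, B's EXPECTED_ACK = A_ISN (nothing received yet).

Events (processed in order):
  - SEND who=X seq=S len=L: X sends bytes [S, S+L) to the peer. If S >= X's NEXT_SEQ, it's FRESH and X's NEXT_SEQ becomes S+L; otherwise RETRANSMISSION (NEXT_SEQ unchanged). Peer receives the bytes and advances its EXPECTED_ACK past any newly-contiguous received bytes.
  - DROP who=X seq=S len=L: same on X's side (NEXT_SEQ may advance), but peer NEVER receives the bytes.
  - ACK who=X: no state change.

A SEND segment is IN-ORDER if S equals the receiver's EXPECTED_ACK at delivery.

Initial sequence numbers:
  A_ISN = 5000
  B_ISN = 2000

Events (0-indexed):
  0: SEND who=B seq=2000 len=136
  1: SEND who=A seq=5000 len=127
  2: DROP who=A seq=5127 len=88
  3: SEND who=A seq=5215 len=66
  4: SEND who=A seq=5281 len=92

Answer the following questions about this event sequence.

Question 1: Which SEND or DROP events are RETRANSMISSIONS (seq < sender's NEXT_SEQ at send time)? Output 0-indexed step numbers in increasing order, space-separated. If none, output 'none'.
Step 0: SEND seq=2000 -> fresh
Step 1: SEND seq=5000 -> fresh
Step 2: DROP seq=5127 -> fresh
Step 3: SEND seq=5215 -> fresh
Step 4: SEND seq=5281 -> fresh

Answer: none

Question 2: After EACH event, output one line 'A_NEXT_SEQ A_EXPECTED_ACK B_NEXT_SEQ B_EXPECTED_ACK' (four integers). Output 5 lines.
5000 2136 2136 5000
5127 2136 2136 5127
5215 2136 2136 5127
5281 2136 2136 5127
5373 2136 2136 5127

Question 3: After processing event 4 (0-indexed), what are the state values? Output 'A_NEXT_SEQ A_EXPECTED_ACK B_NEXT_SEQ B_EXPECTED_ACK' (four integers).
After event 0: A_seq=5000 A_ack=2136 B_seq=2136 B_ack=5000
After event 1: A_seq=5127 A_ack=2136 B_seq=2136 B_ack=5127
After event 2: A_seq=5215 A_ack=2136 B_seq=2136 B_ack=5127
After event 3: A_seq=5281 A_ack=2136 B_seq=2136 B_ack=5127
After event 4: A_seq=5373 A_ack=2136 B_seq=2136 B_ack=5127

5373 2136 2136 5127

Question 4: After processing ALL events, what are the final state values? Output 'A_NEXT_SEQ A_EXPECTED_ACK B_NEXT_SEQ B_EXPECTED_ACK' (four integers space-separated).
Answer: 5373 2136 2136 5127

Derivation:
After event 0: A_seq=5000 A_ack=2136 B_seq=2136 B_ack=5000
After event 1: A_seq=5127 A_ack=2136 B_seq=2136 B_ack=5127
After event 2: A_seq=5215 A_ack=2136 B_seq=2136 B_ack=5127
After event 3: A_seq=5281 A_ack=2136 B_seq=2136 B_ack=5127
After event 4: A_seq=5373 A_ack=2136 B_seq=2136 B_ack=5127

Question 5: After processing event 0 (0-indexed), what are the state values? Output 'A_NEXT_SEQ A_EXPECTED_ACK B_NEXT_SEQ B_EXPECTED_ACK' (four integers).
After event 0: A_seq=5000 A_ack=2136 B_seq=2136 B_ack=5000

5000 2136 2136 5000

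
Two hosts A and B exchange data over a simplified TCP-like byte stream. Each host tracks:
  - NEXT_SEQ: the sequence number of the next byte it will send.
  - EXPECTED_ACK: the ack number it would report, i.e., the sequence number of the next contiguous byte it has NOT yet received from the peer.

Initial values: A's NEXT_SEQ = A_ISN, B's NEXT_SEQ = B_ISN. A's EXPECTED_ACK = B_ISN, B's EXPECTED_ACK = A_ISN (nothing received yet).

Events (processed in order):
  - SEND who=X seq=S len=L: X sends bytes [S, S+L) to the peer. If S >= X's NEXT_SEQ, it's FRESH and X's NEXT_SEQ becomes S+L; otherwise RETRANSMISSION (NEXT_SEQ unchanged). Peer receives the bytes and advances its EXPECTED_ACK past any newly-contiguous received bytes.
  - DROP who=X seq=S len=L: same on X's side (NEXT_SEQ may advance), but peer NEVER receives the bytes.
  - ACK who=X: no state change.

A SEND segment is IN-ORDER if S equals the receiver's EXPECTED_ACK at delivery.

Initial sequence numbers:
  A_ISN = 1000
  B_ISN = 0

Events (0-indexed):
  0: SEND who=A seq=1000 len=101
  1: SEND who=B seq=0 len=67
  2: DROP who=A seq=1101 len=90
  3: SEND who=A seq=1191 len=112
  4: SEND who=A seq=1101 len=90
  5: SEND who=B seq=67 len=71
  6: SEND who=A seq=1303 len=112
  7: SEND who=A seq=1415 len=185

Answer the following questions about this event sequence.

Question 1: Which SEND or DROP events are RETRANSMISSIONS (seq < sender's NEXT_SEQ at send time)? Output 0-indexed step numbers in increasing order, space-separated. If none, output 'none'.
Answer: 4

Derivation:
Step 0: SEND seq=1000 -> fresh
Step 1: SEND seq=0 -> fresh
Step 2: DROP seq=1101 -> fresh
Step 3: SEND seq=1191 -> fresh
Step 4: SEND seq=1101 -> retransmit
Step 5: SEND seq=67 -> fresh
Step 6: SEND seq=1303 -> fresh
Step 7: SEND seq=1415 -> fresh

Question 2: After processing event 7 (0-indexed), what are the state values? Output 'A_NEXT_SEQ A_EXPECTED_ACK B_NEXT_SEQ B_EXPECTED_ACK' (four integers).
After event 0: A_seq=1101 A_ack=0 B_seq=0 B_ack=1101
After event 1: A_seq=1101 A_ack=67 B_seq=67 B_ack=1101
After event 2: A_seq=1191 A_ack=67 B_seq=67 B_ack=1101
After event 3: A_seq=1303 A_ack=67 B_seq=67 B_ack=1101
After event 4: A_seq=1303 A_ack=67 B_seq=67 B_ack=1303
After event 5: A_seq=1303 A_ack=138 B_seq=138 B_ack=1303
After event 6: A_seq=1415 A_ack=138 B_seq=138 B_ack=1415
After event 7: A_seq=1600 A_ack=138 B_seq=138 B_ack=1600

1600 138 138 1600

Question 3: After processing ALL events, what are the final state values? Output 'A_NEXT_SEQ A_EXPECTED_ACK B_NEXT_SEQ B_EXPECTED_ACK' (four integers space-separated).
After event 0: A_seq=1101 A_ack=0 B_seq=0 B_ack=1101
After event 1: A_seq=1101 A_ack=67 B_seq=67 B_ack=1101
After event 2: A_seq=1191 A_ack=67 B_seq=67 B_ack=1101
After event 3: A_seq=1303 A_ack=67 B_seq=67 B_ack=1101
After event 4: A_seq=1303 A_ack=67 B_seq=67 B_ack=1303
After event 5: A_seq=1303 A_ack=138 B_seq=138 B_ack=1303
After event 6: A_seq=1415 A_ack=138 B_seq=138 B_ack=1415
After event 7: A_seq=1600 A_ack=138 B_seq=138 B_ack=1600

Answer: 1600 138 138 1600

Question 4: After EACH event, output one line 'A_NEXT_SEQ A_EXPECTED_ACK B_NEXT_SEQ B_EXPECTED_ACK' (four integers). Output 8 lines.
1101 0 0 1101
1101 67 67 1101
1191 67 67 1101
1303 67 67 1101
1303 67 67 1303
1303 138 138 1303
1415 138 138 1415
1600 138 138 1600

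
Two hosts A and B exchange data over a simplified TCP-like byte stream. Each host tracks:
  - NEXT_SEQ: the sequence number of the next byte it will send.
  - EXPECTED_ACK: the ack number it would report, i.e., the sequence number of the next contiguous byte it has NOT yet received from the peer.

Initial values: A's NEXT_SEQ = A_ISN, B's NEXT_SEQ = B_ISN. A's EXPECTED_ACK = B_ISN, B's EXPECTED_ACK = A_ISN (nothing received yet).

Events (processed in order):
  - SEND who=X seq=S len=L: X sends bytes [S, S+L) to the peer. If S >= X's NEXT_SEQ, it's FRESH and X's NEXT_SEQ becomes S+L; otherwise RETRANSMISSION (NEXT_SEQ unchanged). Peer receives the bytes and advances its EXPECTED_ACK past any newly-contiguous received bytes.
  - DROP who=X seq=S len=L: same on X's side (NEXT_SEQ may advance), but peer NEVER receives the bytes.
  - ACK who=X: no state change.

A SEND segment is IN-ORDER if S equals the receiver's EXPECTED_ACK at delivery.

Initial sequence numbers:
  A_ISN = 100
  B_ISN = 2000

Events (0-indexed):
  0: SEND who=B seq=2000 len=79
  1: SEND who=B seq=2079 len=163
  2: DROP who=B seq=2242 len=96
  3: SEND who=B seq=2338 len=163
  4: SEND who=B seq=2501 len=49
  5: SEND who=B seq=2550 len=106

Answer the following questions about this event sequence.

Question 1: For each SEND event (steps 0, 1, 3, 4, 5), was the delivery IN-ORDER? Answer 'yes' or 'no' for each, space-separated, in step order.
Answer: yes yes no no no

Derivation:
Step 0: SEND seq=2000 -> in-order
Step 1: SEND seq=2079 -> in-order
Step 3: SEND seq=2338 -> out-of-order
Step 4: SEND seq=2501 -> out-of-order
Step 5: SEND seq=2550 -> out-of-order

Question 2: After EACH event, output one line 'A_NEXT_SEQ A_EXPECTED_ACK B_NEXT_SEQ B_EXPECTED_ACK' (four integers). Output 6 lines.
100 2079 2079 100
100 2242 2242 100
100 2242 2338 100
100 2242 2501 100
100 2242 2550 100
100 2242 2656 100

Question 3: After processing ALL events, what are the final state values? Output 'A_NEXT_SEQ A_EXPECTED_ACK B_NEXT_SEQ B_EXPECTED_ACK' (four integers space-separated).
Answer: 100 2242 2656 100

Derivation:
After event 0: A_seq=100 A_ack=2079 B_seq=2079 B_ack=100
After event 1: A_seq=100 A_ack=2242 B_seq=2242 B_ack=100
After event 2: A_seq=100 A_ack=2242 B_seq=2338 B_ack=100
After event 3: A_seq=100 A_ack=2242 B_seq=2501 B_ack=100
After event 4: A_seq=100 A_ack=2242 B_seq=2550 B_ack=100
After event 5: A_seq=100 A_ack=2242 B_seq=2656 B_ack=100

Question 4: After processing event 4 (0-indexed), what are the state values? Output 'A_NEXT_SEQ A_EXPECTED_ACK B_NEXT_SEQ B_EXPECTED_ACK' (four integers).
After event 0: A_seq=100 A_ack=2079 B_seq=2079 B_ack=100
After event 1: A_seq=100 A_ack=2242 B_seq=2242 B_ack=100
After event 2: A_seq=100 A_ack=2242 B_seq=2338 B_ack=100
After event 3: A_seq=100 A_ack=2242 B_seq=2501 B_ack=100
After event 4: A_seq=100 A_ack=2242 B_seq=2550 B_ack=100

100 2242 2550 100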